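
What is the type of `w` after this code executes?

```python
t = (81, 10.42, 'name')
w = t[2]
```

Index 2 of tuple is 'name' which is str

str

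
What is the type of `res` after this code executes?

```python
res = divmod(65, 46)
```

divmod() returns a tuple (quotient, remainder)

tuple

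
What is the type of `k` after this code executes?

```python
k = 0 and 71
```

'and' returns the first falsy value (0, which is int)

int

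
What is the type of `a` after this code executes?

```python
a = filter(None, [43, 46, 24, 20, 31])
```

filter() returns a filter iterator object

filter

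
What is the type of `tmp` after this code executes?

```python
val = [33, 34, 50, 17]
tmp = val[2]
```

Indexing a list of ints returns int (val[2] = 50)

int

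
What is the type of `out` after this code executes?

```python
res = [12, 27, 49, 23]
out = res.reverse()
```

list.reverse() returns None

NoneType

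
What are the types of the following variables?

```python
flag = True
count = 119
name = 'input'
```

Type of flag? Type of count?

flag is bool; count is int

bool, int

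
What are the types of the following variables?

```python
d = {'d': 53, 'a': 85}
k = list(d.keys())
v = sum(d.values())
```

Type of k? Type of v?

list(...) returns list; sum of int values returns int

list, int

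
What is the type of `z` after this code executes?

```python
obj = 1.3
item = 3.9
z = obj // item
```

float // float returns float (floor division preserves float type)

float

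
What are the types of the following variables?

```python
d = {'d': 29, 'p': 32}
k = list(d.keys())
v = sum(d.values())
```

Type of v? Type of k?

sum of int values returns int; list(...) returns list

int, list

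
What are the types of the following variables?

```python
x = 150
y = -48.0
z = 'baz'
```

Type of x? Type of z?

x is int; z is str

int, str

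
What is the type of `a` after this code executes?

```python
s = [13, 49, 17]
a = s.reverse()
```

list.reverse() returns None

NoneType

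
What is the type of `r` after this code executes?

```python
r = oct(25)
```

oct() returns str representation

str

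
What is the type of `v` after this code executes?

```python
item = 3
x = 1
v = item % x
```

int % int returns int (3 % 1 = 0)

int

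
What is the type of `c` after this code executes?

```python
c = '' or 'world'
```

'or' returns first truthy value ('world', which is str)

str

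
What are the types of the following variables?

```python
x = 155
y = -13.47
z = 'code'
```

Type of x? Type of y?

x is int; y is float

int, float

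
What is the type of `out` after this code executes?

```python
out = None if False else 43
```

Ternary: condition is False, else branch (43) taken → int

int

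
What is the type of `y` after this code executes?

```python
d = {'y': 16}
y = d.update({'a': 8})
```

dict.update() returns None

NoneType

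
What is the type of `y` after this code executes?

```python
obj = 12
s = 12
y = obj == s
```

Equality comparison returns bool

bool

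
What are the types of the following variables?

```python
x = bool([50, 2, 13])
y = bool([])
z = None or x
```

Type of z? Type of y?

None or <bool> returns the bool; bool() returns bool

bool, bool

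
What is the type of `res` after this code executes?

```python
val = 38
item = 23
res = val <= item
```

Comparison operators return bool

bool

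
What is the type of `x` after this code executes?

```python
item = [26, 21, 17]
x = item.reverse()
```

list.reverse() returns None

NoneType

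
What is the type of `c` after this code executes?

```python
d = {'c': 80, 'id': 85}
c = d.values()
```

.values() returns a dict_values view object

dict_values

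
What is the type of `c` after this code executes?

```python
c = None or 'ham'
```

'or' with None returns the other value ('ham', str)

str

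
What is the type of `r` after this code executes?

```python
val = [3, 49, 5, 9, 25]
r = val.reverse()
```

list.reverse() returns None

NoneType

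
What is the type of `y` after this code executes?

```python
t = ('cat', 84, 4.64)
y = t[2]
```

Index 2 of tuple is 4.64 which is float

float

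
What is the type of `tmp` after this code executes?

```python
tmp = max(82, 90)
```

max() of ints returns int

int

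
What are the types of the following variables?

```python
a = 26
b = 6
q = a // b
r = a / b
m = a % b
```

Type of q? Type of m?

int // int returns int; int % int returns int

int, int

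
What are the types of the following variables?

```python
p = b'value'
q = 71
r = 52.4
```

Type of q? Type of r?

q is int; r is float

int, float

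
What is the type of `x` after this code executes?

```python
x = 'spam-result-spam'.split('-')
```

str.split() returns list

list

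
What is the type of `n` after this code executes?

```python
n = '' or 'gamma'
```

'or' returns first truthy value ('gamma', which is str)

str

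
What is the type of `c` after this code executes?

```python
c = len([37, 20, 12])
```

len() always returns int

int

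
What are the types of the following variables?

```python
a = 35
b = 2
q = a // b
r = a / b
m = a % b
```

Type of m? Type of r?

int % int returns int; int / int returns float

int, float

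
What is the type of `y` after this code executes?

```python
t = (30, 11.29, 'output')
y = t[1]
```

Index 1 of tuple is 11.29 which is float

float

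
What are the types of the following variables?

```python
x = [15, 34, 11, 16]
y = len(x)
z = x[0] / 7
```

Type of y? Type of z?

len() returns int; int / int returns float

int, float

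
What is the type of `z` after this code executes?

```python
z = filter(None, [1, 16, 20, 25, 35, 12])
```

filter() returns a filter iterator object

filter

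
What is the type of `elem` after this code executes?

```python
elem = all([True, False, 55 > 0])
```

all() returns bool

bool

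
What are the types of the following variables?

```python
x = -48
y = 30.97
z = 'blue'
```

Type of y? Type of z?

y is float; z is str

float, str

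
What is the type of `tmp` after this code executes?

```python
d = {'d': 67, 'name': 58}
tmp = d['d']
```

Accessing dict[str, int] with key 'd' returns int value 67

int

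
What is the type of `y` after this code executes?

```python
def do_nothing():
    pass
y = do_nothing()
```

A function with no return statement returns None

NoneType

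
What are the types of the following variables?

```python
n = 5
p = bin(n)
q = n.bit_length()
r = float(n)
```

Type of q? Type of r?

int.bit_length() returns int; float() returns float

int, float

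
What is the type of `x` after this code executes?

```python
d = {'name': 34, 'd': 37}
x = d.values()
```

.values() returns a dict_values view object

dict_values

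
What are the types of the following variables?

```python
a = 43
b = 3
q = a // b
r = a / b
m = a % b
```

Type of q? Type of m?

int // int returns int; int % int returns int

int, int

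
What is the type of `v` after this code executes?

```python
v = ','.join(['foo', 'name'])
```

str.join() returns str

str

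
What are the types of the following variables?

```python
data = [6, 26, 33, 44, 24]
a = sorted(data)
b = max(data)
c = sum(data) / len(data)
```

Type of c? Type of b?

int / int returns float; max of ints returns int

float, int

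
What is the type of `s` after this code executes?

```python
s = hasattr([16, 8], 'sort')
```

hasattr() returns bool

bool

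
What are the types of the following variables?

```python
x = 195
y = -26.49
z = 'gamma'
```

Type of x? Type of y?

x is int; y is float

int, float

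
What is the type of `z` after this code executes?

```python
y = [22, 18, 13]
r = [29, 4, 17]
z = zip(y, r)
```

zip() returns a zip iterator object

zip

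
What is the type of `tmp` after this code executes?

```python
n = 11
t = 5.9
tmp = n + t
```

int + float returns float (11 + 5.9 = 16.9)

float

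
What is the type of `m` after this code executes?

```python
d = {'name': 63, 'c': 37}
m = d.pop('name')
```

dict.pop() returns the value (int)

int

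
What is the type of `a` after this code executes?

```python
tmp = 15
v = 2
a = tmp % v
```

int % int returns int (15 % 2 = 1)

int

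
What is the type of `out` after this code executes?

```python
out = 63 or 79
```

'or' returns the first truthy value (63, which is int)

int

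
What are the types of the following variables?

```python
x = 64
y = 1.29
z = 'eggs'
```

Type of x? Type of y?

x is int; y is float

int, float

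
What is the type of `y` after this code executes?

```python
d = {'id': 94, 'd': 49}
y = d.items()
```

dict.items() returns a dict_items view

dict_items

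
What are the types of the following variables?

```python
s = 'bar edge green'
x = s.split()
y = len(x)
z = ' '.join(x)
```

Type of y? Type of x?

len() returns int; str.split() returns list

int, list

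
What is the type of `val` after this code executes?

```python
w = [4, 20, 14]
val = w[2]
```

Indexing a list of ints returns int (w[2] = 14)

int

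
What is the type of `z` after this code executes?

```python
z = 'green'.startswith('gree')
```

str.startswith() returns bool

bool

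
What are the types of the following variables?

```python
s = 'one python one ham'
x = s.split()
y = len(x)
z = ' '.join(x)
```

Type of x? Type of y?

str.split() returns list; len() returns int

list, int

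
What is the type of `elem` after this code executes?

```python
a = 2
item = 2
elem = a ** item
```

int ** positive int returns int (2 ** 2 = 4)

int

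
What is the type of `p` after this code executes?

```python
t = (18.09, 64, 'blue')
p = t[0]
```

Index 0 of tuple is 18.09 which is float

float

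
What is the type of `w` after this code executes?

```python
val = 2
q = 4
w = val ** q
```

int ** positive int returns int (2 ** 4 = 16)

int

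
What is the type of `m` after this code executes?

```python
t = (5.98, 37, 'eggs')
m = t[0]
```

Index 0 of tuple is 5.98 which is float

float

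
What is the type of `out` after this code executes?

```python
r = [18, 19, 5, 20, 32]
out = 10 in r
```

'in' operator returns bool

bool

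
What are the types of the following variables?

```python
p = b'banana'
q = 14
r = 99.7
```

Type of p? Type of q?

p is bytes; q is int

bytes, int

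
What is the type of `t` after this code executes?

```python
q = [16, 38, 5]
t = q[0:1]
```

Slicing a list always returns a list

list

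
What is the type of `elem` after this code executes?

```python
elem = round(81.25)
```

round() with no ndigits arg returns int

int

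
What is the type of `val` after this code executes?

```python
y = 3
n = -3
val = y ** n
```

int ** negative int returns float

float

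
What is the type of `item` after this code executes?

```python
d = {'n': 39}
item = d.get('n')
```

dict.get() returns the value (int) when key is found

int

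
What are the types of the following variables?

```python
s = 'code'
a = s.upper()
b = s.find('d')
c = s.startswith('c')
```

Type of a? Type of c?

str.upper() returns str; str.startswith() returns bool

str, bool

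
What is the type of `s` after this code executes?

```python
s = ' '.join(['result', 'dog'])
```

str.join() returns str

str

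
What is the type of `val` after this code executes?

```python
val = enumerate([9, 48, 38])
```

enumerate() returns an enumerate iterator object

enumerate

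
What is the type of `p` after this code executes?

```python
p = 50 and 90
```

'and' returns the last value when all truthy (90, which is int)

int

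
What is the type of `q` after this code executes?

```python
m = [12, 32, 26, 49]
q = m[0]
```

Indexing a list of ints returns int (m[0] = 12)

int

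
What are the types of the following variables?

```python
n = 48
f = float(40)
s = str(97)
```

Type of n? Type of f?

n is int; f is float

int, float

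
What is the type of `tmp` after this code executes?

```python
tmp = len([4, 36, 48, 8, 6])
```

len() always returns int

int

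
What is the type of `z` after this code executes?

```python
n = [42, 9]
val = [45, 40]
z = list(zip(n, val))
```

list(zip(...)) returns a list of tuples

list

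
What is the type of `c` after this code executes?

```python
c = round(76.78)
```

round() with no ndigits arg returns int

int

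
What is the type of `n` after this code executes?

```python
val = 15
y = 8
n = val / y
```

int / int always returns float in Python 3 (15 / 8 = 1.875)

float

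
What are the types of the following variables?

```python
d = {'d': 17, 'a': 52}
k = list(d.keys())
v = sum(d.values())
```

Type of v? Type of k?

sum of int values returns int; list(...) returns list

int, list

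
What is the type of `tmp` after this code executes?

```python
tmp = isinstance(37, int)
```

isinstance() returns bool

bool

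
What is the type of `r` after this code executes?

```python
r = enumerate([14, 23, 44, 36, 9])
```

enumerate() returns an enumerate iterator object

enumerate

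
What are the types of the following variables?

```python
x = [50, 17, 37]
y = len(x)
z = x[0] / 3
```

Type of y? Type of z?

len() returns int; int / int returns float

int, float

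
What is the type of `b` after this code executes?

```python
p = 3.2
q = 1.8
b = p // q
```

float // float returns float (floor division preserves float type)

float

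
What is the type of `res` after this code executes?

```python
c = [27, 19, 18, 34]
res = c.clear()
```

list.clear() returns None

NoneType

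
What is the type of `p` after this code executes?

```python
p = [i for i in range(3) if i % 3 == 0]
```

A list comprehension [...] produces a list

list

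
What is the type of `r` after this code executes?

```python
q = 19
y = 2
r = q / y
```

int / int always returns float in Python 3 (19 / 2 = 9.5)

float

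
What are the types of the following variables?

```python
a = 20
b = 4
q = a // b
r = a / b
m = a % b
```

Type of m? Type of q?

int % int returns int; int // int returns int

int, int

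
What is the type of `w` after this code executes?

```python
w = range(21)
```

range() returns a range object

range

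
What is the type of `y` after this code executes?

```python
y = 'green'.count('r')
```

str.count() returns int

int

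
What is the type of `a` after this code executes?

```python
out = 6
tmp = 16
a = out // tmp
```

int // int returns int (6 // 16 = 0)

int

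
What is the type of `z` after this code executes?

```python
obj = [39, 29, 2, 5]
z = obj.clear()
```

list.clear() returns None

NoneType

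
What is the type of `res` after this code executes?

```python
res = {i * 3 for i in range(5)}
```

A set comprehension {expr for x in iterable} produces a set

set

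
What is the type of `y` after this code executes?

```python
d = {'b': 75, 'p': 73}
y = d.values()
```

.values() returns a dict_values view object

dict_values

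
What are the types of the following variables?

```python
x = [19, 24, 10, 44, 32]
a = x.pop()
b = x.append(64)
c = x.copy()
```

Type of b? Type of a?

list.append() returns None; list.pop() returns the element (int)

NoneType, int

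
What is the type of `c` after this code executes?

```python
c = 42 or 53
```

'or' returns the first truthy value (42, which is int)

int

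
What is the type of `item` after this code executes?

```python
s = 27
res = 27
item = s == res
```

Equality comparison returns bool

bool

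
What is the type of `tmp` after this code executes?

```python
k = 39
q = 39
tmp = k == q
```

Equality comparison returns bool

bool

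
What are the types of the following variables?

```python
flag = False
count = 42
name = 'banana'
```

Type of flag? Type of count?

flag is bool; count is int

bool, int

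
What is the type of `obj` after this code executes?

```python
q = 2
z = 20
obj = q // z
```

int // int returns int (2 // 20 = 0)

int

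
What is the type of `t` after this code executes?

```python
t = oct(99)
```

oct() returns str representation

str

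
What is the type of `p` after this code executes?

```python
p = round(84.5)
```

round() with no ndigits arg returns int

int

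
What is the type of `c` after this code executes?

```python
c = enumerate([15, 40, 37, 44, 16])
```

enumerate() returns an enumerate iterator object

enumerate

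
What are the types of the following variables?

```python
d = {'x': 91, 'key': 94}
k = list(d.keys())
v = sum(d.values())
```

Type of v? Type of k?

sum of int values returns int; list(...) returns list

int, list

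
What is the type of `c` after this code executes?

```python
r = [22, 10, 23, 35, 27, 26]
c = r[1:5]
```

Slicing a list always returns a list

list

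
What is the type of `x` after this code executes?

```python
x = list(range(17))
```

list(range(...)) returns list

list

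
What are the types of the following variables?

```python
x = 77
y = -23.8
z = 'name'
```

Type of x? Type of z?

x is int; z is str

int, str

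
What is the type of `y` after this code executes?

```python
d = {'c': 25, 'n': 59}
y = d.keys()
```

.keys() returns a dict_keys view object

dict_keys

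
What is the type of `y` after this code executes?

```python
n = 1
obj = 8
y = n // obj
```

int // int returns int (1 // 8 = 0)

int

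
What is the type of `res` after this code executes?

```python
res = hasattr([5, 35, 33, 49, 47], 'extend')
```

hasattr() returns bool

bool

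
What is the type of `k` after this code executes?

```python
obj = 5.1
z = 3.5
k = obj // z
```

float // float returns float (floor division preserves float type)

float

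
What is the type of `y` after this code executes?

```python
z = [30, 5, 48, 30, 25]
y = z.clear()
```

list.clear() returns None

NoneType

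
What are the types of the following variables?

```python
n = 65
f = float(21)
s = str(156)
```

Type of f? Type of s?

f is float; s is str

float, str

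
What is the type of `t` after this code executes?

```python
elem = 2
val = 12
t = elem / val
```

int / int always returns float in Python 3 (2 / 12 = 0.166667)

float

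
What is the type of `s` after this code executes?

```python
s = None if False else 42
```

Ternary: condition is False, else branch (42) taken → int

int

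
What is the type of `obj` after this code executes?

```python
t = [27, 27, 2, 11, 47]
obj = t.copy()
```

list.copy() returns list

list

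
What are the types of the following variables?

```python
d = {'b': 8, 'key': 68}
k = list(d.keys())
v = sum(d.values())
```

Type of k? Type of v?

list(...) returns list; sum of int values returns int

list, int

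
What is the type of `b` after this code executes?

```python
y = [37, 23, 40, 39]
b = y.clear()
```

list.clear() returns None

NoneType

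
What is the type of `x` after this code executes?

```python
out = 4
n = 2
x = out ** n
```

int ** positive int returns int (4 ** 2 = 16)

int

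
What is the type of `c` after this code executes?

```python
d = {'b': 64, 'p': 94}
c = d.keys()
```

.keys() returns a dict_keys view object

dict_keys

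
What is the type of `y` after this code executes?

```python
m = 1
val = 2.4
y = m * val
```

int * float returns float (1 * 2.4 = 2.4)

float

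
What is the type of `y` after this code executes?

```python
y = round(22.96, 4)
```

round() with ndigits arg returns float

float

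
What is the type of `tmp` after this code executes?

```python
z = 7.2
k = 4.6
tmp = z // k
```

float // float returns float (floor division preserves float type)

float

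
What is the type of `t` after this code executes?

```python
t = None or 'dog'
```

'or' with None returns the other value ('dog', str)

str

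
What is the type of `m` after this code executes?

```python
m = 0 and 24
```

'and' returns the first falsy value (0, which is int)

int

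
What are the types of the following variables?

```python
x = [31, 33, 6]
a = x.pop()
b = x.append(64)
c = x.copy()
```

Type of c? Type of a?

list.copy() returns list; list.pop() returns the element (int)

list, int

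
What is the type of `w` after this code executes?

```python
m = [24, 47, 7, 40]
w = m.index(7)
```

list.index() returns int

int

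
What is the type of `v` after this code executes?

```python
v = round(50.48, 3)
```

round() with ndigits arg returns float

float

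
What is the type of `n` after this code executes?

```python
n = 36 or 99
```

'or' returns the first truthy value (36, which is int)

int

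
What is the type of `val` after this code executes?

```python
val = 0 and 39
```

'and' returns the first falsy value (0, which is int)

int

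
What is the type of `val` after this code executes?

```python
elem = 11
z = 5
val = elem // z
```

int // int returns int (11 // 5 = 2)

int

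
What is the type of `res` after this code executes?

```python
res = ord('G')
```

ord() returns int (Unicode code point)

int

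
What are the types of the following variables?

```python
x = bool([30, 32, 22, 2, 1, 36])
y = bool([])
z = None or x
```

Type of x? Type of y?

bool() returns bool; bool() returns bool

bool, bool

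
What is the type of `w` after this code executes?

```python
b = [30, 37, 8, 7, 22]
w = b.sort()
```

list.sort() returns None (sorts in place)

NoneType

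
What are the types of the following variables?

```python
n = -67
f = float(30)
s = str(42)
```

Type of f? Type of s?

f is float; s is str

float, str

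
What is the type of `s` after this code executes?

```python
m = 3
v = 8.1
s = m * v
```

int * float returns float (3 * 8.1 = 24.3)

float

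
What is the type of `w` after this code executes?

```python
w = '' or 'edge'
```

'or' returns first truthy value ('edge', which is str)

str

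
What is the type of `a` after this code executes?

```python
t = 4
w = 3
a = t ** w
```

int ** positive int returns int (4 ** 3 = 64)

int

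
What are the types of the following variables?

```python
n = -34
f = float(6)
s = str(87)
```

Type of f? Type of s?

f is float; s is str

float, str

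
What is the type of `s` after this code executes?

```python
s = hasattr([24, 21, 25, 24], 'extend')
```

hasattr() returns bool

bool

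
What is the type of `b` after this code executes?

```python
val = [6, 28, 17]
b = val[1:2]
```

Slicing a list always returns a list

list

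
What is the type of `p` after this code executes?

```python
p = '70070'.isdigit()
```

str.isdigit() returns bool

bool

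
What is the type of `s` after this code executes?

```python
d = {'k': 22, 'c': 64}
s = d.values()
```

.values() returns a dict_values view object

dict_values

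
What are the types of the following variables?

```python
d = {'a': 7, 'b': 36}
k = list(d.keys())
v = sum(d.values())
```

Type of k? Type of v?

list(...) returns list; sum of int values returns int

list, int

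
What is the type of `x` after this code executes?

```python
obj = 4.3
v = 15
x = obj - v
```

float - int returns float (4.3 - 15 = -10.7)

float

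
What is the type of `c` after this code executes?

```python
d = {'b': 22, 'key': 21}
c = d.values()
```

.values() returns a dict_values view object

dict_values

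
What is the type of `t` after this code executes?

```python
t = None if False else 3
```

Ternary: condition is False, else branch (3) taken → int

int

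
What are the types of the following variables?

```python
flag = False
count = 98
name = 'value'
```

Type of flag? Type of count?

flag is bool; count is int

bool, int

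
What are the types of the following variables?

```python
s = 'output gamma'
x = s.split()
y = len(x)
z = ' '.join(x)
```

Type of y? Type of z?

len() returns int; str.join() returns str

int, str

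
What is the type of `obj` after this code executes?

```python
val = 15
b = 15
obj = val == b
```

Equality comparison returns bool

bool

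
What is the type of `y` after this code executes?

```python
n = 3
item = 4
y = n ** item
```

int ** positive int returns int (3 ** 4 = 81)

int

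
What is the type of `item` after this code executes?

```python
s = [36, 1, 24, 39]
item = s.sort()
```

list.sort() returns None (sorts in place)

NoneType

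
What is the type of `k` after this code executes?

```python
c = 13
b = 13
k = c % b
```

int % int returns int (13 % 13 = 0)

int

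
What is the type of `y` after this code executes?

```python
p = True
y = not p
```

'not' always returns bool

bool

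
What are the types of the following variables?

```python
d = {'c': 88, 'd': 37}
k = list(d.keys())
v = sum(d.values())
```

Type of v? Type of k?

sum of int values returns int; list(...) returns list

int, list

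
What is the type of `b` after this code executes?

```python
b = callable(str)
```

callable() returns bool

bool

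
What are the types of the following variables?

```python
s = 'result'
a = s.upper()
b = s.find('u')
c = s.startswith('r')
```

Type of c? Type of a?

str.startswith() returns bool; str.upper() returns str

bool, str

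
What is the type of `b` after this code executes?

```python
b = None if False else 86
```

Ternary: condition is False, else branch (86) taken → int

int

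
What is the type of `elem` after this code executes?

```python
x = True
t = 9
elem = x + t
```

bool + int returns int (True is 1, so 1 + 9 = 10)

int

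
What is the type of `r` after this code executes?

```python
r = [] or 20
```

'or' returns first truthy value (20, which is int)

int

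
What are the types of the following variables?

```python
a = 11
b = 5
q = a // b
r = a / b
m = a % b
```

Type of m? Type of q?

int % int returns int; int // int returns int

int, int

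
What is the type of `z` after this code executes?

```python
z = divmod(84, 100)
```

divmod() returns a tuple (quotient, remainder)

tuple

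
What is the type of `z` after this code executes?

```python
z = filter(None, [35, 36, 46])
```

filter() returns a filter iterator object

filter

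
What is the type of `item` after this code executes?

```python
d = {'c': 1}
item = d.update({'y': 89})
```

dict.update() returns None

NoneType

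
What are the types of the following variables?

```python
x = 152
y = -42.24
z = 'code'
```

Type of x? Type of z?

x is int; z is str

int, str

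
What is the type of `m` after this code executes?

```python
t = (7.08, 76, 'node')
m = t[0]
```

Index 0 of tuple is 7.08 which is float

float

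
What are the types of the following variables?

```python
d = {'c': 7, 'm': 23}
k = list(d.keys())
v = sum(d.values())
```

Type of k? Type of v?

list(...) returns list; sum of int values returns int

list, int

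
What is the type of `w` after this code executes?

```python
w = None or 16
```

'or' with None returns the other value (16, int)

int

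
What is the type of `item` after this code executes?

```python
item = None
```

None has type NoneType

NoneType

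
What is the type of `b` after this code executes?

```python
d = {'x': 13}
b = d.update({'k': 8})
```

dict.update() returns None

NoneType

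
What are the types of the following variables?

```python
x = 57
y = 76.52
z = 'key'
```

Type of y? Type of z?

y is float; z is str

float, str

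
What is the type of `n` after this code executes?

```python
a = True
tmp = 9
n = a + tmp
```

bool + int returns int (True is 1, so 1 + 9 = 10)

int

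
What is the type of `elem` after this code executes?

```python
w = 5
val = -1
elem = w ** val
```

int ** negative int returns float

float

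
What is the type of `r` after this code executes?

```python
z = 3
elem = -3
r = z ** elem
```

int ** negative int returns float

float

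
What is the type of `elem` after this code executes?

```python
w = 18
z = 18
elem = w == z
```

Equality comparison returns bool

bool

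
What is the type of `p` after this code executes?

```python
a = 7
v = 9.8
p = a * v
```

int * float returns float (7 * 9.8 = 68.6)

float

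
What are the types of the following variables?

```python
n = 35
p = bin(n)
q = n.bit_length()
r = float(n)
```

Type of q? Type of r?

int.bit_length() returns int; float() returns float

int, float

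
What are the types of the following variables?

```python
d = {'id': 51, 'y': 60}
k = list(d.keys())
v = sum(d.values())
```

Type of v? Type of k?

sum of int values returns int; list(...) returns list

int, list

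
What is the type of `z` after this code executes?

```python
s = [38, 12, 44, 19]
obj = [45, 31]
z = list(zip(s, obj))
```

list(zip(...)) returns a list of tuples

list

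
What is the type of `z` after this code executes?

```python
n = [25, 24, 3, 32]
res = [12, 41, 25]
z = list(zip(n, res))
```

list(zip(...)) returns a list of tuples

list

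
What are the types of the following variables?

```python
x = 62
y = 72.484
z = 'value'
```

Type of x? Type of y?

x is int; y is float

int, float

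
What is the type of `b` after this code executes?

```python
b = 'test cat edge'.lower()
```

str.lower() returns str

str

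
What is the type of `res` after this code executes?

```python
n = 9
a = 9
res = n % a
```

int % int returns int (9 % 9 = 0)

int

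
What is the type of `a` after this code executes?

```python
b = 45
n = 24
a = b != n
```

Comparison operators return bool

bool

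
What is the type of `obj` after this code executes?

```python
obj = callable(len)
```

callable() returns bool

bool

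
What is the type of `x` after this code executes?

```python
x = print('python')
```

print() returns None

NoneType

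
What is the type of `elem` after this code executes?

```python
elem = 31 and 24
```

'and' returns the last value when all truthy (24, which is int)

int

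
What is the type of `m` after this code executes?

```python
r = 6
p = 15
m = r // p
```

int // int returns int (6 // 15 = 0)

int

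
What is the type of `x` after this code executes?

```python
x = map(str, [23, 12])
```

map() returns a map iterator object

map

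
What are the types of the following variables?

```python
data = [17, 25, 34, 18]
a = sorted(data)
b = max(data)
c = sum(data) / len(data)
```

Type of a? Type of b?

sorted() returns list; max of ints returns int

list, int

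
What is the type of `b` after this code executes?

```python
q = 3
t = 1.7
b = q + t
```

int + float returns float (3 + 1.7 = 4.7)

float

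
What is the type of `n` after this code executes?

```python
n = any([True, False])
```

any() returns bool

bool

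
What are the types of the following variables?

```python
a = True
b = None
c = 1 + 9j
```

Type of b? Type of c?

b is NoneType; c is complex

NoneType, complex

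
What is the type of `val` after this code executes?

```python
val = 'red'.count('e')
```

str.count() returns int

int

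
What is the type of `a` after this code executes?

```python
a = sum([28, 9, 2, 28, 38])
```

sum() of ints returns int

int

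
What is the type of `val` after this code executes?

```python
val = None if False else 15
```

Ternary: condition is False, else branch (15) taken → int

int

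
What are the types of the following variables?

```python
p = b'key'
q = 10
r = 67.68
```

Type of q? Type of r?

q is int; r is float

int, float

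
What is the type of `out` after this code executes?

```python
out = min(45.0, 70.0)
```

min() of floats returns float

float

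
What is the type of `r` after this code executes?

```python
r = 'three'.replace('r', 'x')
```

str.replace() returns str

str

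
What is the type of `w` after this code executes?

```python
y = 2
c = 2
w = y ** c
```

int ** positive int returns int (2 ** 2 = 4)

int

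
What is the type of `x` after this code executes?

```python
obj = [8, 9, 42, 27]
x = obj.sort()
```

list.sort() returns None (sorts in place)

NoneType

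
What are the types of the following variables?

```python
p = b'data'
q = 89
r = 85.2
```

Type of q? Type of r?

q is int; r is float

int, float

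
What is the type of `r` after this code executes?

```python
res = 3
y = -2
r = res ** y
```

int ** negative int returns float

float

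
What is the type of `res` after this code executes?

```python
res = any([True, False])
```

any() returns bool

bool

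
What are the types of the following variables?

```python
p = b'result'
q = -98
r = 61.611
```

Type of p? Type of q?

p is bytes; q is int

bytes, int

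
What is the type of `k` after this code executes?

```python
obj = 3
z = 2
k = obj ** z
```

int ** positive int returns int (3 ** 2 = 9)

int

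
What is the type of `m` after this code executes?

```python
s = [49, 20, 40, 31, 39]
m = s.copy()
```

list.copy() returns list

list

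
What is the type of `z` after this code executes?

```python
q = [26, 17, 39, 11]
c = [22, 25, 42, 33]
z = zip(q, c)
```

zip() returns a zip iterator object

zip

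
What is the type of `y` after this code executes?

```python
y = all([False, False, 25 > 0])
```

all() returns bool

bool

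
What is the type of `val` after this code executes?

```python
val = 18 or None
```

'or' returns first truthy value (18, int)

int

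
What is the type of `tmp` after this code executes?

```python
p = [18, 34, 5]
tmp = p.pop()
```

list.pop() returns the popped element (int here)

int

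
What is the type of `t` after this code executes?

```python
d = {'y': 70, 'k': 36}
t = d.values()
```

.values() returns a dict_values view object

dict_values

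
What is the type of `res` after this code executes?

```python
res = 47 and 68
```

'and' returns the last value when all truthy (68, which is int)

int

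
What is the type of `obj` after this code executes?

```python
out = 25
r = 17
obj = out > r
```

Comparison operators return bool

bool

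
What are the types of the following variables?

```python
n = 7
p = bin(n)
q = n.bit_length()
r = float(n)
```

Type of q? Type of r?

int.bit_length() returns int; float() returns float

int, float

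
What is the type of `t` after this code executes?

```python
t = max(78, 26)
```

max() of ints returns int

int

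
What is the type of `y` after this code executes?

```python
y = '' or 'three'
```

'or' returns first truthy value ('three', which is str)

str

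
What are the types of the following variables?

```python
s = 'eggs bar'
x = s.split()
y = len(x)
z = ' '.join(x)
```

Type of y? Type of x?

len() returns int; str.split() returns list

int, list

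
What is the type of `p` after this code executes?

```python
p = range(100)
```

range() returns a range object

range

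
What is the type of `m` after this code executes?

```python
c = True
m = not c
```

'not' always returns bool

bool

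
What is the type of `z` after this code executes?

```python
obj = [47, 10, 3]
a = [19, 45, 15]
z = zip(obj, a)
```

zip() returns a zip iterator object

zip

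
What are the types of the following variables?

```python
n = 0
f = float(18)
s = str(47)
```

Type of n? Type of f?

n is int; f is float

int, float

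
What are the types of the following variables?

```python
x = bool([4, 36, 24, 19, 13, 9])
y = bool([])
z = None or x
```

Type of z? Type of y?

None or <bool> returns the bool; bool() returns bool

bool, bool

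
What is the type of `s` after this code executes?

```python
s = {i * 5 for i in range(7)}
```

A set comprehension {expr for x in iterable} produces a set

set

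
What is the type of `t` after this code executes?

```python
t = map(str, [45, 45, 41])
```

map() returns a map iterator object

map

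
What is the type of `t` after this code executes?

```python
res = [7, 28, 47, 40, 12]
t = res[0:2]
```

Slicing a list always returns a list

list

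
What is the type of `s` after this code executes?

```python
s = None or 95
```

'or' with None returns the other value (95, int)

int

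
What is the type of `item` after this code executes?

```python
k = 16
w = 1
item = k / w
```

int / int always returns float in Python 3 (16 / 1 = 16)

float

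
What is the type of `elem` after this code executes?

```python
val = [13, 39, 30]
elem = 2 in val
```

'in' operator returns bool

bool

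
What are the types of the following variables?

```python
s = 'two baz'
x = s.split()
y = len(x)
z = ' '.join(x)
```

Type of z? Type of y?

str.join() returns str; len() returns int

str, int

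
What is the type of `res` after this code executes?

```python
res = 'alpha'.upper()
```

str.upper() returns str

str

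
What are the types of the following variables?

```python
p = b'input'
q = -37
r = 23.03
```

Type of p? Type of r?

p is bytes; r is float

bytes, float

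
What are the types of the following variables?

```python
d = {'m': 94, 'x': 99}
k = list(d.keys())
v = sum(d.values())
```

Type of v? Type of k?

sum of int values returns int; list(...) returns list

int, list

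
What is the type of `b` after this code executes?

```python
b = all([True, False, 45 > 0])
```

all() returns bool

bool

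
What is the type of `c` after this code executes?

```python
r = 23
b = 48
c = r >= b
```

Comparison operators return bool

bool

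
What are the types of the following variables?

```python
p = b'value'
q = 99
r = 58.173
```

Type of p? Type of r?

p is bytes; r is float

bytes, float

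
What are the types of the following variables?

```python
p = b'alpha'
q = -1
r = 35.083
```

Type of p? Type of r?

p is bytes; r is float

bytes, float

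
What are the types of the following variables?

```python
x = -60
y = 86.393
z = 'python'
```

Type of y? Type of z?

y is float; z is str

float, str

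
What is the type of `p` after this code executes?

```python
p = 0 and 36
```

'and' returns the first falsy value (0, which is int)

int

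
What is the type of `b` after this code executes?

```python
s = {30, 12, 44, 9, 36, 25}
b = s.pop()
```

Popping from a set of ints returns int

int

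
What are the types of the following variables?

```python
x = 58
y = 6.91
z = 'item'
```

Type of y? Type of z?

y is float; z is str

float, str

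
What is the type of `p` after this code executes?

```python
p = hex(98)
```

hex() returns str representation

str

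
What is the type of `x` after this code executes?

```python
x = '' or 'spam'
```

'or' returns first truthy value ('spam', which is str)

str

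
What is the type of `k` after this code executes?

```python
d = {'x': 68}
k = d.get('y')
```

dict.get() returns None when key 'y' is not found and no default given

NoneType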